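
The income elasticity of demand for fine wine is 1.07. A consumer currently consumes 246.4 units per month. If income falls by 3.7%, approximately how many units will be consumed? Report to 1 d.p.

%ΔQ ≈ η × %ΔI = 1.07 × (-3.7%) = -3.959%.
New Q ≈ 246.4 × (1 − 0.03959) = 236.6.

236.6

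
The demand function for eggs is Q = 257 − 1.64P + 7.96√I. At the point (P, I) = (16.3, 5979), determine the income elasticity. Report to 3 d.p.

At P = 16.3, I = 5979: Q = 845.767.
Holding P constant, ∂Q/∂I = 7.96/(2√I) = 0.0514717.
η_I = (∂Q/∂I)·(I/Q) = 0.0514717 × (5979/845.767) = 0.364.

0.364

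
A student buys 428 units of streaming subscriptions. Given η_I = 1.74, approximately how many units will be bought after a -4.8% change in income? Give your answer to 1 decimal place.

392.3

%ΔQ ≈ η × %ΔI = 1.74 × (-4.8%) = -8.352%.
New Q ≈ 428 × (1 − 0.08352) = 392.3.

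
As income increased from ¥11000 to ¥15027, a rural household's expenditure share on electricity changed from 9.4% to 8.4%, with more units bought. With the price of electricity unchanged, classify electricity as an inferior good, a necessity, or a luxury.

Quantity rises but the budget share falls as income rises, so 0 < η < 1.

necessity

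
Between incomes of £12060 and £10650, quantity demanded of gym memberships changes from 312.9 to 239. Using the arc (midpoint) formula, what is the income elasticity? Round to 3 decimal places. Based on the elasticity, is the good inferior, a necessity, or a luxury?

2.157 (luxury)

ΔQ = 239 − 312.9 = -73.9; midpoint Q̄ = (312.9 + 239)/2 = 275.95.
ΔI = 10650 − 12060 = -1410; midpoint Ī = (12060 + 10650)/2 = 11355.
η = (ΔQ/Q̄) ÷ (ΔI/Ī) = (-73.9/275.95) ÷ (-1410/11355) = 2.157.
η > 1 ⇒ luxury.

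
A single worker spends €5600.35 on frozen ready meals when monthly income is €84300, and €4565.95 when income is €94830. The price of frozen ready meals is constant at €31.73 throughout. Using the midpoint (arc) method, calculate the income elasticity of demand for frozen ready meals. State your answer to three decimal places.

-1.731

With a constant price, Q₁ = 5600.35/31.73 = 176.500 and Q₂ = 4565.95/31.73 = 143.900 (equivalently, work directly with expenditure since P cancels).
Midpoint %ΔQ = (4565.95 − 5600.35)/5083.15 = -0.20350; midpoint %ΔI = (94830 − 84300)/89565 = 0.11757.
η = -0.20350 / 0.11757 = -1.731.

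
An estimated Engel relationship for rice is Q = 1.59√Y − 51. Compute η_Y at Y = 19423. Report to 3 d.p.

0.649

At Y = 19423: Q = 170.593.
dQ/dY = 1.59/(2√Y) = 0.00570439 at this income.
η = (dQ/dY)·(Y/Q) = 0.00570439 × (19423/170.593) = 0.649.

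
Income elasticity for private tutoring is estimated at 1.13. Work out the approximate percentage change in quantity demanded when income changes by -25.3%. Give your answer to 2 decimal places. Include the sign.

-28.59%

%ΔQ ≈ η × %ΔI = 1.13 × (-25.3%) = -28.59%.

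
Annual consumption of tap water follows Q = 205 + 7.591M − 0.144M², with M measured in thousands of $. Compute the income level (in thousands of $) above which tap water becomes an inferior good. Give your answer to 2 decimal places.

dQ/dM = 7.591 − 0.288M.
The good is inferior where dQ/dM < 0. Setting dQ/dM = 0 gives M = 7.591 / 0.288 = 26.36.

26.36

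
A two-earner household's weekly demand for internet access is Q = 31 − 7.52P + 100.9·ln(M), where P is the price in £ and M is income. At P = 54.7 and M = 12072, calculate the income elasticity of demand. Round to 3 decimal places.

At P = 54.7, M = 12072: Q = 567.979.
Holding P constant, ∂Q/∂M = 100.9/M = 0.00835818.
η_M = (∂Q/∂M)·(M/Q) = 0.00835818 × (12072/567.979) = 0.178.

0.178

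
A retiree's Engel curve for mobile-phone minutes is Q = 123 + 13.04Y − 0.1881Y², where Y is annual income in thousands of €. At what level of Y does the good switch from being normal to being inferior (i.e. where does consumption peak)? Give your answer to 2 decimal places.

dQ/dY = 13.04 − 0.3762Y.
The good is inferior where dQ/dY < 0. Setting dQ/dY = 0 gives Y = 13.04 / 0.3762 = 34.66.

34.66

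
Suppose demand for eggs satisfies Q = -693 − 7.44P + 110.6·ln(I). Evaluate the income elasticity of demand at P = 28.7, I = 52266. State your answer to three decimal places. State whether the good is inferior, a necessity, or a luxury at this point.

0.375 (necessity)

At P = 28.7, I = 52266: Q = 295.042.
Holding P constant, ∂Q/∂I = 110.6/I = 0.0021161.
η_I = (∂Q/∂I)·(I/Q) = 0.0021161 × (52266/295.042) = 0.375.
Since 0 < η < 1, this is a necessity.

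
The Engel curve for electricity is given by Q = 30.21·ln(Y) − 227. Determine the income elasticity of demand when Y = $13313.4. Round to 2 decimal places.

0.50

At Y = 13313.4: Q = 59.890.
dQ/dY = 30.21/Y = 0.00226914 at this income.
η = (dQ/dY)·(Y/Q) = 0.00226914 × (13313.4/59.890) = 0.50.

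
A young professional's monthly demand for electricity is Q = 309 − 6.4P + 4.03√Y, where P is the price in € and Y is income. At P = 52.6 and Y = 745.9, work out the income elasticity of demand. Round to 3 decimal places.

0.668

At P = 52.6, Y = 745.9: Q = 82.424.
Holding P constant, ∂Q/∂Y = 4.03/(2√Y) = 0.0737793.
η_Y = (∂Q/∂Y)·(Y/Q) = 0.0737793 × (745.9/82.424) = 0.668.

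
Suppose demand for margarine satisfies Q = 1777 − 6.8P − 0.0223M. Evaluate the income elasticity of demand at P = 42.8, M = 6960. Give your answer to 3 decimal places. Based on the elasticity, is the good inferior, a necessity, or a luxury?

-0.117 (inferior good)

At P = 42.8, M = 6960: Q = 1330.752.
Holding P constant, ∂Q/∂M = −0.0223.
η_M = (∂Q/∂M)·(M/Q) = -0.0223 × (6960/1330.752) = -0.117.
Since η < 0, this is an inferior good.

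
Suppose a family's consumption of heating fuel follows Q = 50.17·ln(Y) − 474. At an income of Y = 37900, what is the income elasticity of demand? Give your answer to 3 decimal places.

At Y = 37900: Q = 54.928.
dQ/dY = 50.17/Y = 0.00132375 at this income.
η = (dQ/dY)·(Y/Q) = 0.00132375 × (37900/54.928) = 0.913.

0.913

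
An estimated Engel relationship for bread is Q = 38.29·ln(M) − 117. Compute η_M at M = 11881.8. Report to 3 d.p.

0.158

At M = 11881.8: Q = 242.266.
dQ/dM = 38.29/M = 0.00322258 at this income.
η = (dQ/dM)·(M/Q) = 0.00322258 × (11881.8/242.266) = 0.158.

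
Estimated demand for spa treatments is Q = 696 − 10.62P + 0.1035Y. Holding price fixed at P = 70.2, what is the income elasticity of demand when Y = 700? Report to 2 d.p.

At P = 70.2, Y = 700: Q = 22.926.
Holding P constant, ∂Q/∂Y = 0.1035.
η_Y = (∂Q/∂Y)·(Y/Q) = 0.1035 × (700/22.926) = 3.16.

3.16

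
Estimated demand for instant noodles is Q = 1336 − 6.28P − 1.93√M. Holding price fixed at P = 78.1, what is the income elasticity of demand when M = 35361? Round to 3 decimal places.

At P = 78.1, M = 35361: Q = 482.605.
Holding P constant, ∂Q/∂M = -1.93/(2√M) = -0.00513174.
η_M = (∂Q/∂M)·(M/Q) = -0.00513174 × (35361/482.605) = -0.376.

-0.376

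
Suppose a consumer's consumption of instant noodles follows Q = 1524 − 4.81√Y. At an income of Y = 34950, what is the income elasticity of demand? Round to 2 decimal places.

At Y = 34950: Q = 624.774.
dQ/dY = -4.81/(2√Y) = -0.0128645 at this income.
η = (dQ/dY)·(Y/Q) = -0.0128645 × (34950/624.774) = -0.72.

-0.72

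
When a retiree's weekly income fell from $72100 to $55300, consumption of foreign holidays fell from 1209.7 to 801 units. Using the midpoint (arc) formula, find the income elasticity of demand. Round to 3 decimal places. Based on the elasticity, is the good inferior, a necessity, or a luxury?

1.541 (luxury)

ΔQ = 801 − 1209.7 = -408.7; midpoint Q̄ = (1209.7 + 801)/2 = 1005.35.
ΔI = 55300 − 72100 = -16800; midpoint Ī = (72100 + 55300)/2 = 63700.
η = (ΔQ/Q̄) ÷ (ΔI/Ī) = (-408.7/1005.35) ÷ (-16800/63700) = 1.541.
η > 1 ⇒ luxury.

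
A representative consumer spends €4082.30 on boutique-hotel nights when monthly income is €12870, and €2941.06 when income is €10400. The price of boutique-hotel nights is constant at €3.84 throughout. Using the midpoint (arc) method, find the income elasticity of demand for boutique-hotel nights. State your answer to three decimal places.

1.531

With a constant price, Q₁ = 4082.30/3.84 = 1063.099 and Q₂ = 2941.06/3.84 = 765.901 (equivalently, work directly with expenditure since P cancels).
Midpoint %ΔQ = (2941.06 − 4082.30)/3511.68 = -0.32498; midpoint %ΔI = (10400 − 12870)/11635 = -0.21229.
η = -0.32498 / -0.21229 = 1.531.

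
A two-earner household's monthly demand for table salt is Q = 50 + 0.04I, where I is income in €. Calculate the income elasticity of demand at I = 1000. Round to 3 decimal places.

At I = 1000: Q = 90.000.
dQ/dI = 0.04.
η = (dQ/dI)·(I/Q) = 0.04 × (1000/90.000) = 0.444.

0.444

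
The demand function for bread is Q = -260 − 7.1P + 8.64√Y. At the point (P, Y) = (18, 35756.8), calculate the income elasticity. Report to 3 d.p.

0.656

At P = 18, Y = 35756.8: Q = 1245.978.
Holding P constant, ∂Q/∂Y = 8.64/(2√Y) = 0.0228457.
η_Y = (∂Q/∂Y)·(Y/Q) = 0.0228457 × (35756.8/1245.978) = 0.656.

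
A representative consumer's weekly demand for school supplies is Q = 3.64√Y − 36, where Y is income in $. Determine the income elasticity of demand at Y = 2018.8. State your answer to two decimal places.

At Y = 2018.8: Q = 127.549.
dQ/dY = 3.64/(2√Y) = 0.0405065 at this income.
η = (dQ/dY)·(Y/Q) = 0.0405065 × (2018.8/127.549) = 0.64.

0.64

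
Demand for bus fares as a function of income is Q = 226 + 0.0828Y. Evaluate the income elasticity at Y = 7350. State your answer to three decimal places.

0.729

At Y = 7350: Q = 834.580.
dQ/dY = 0.0828.
η = (dQ/dY)·(Y/Q) = 0.0828 × (7350/834.580) = 0.729.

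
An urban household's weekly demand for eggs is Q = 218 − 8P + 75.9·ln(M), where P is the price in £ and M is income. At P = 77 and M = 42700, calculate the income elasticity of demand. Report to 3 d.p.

At P = 77, M = 42700: Q = 411.242.
Holding P constant, ∂Q/∂M = 75.9/M = 0.00177752.
η_M = (∂Q/∂M)·(M/Q) = 0.00177752 × (42700/411.242) = 0.185.

0.185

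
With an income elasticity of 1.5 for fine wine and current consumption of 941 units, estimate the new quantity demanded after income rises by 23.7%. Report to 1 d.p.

%ΔQ ≈ η × %ΔI = 1.5 × 23.7% = 35.55%.
New Q ≈ 941 × (1 + 0.3555) = 1275.5.

1275.5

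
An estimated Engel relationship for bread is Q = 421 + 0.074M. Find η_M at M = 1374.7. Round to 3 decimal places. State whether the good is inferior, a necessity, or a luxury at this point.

At M = 1374.7: Q = 522.728.
dQ/dM = 0.074.
η = (dQ/dM)·(M/Q) = 0.074 × (1374.7/522.728) = 0.195.
Since 0 < η < 1, the good is a necessity.

0.195 (necessity)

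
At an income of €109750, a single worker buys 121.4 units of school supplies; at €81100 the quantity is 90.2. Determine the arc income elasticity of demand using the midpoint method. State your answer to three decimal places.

0.982

ΔQ = 90.2 − 121.4 = -31.2; midpoint Q̄ = (121.4 + 90.2)/2 = 105.8.
ΔI = 81100 − 109750 = -28650; midpoint Ī = (109750 + 81100)/2 = 95425.
η = (ΔQ/Q̄) ÷ (ΔI/Ī) = (-31.2/105.8) ÷ (-28650/95425) = 0.982.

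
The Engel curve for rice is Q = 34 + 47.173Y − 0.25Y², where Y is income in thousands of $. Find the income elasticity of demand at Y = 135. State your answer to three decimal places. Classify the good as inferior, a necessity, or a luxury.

At Y = 135: Q = 1846.1050.
dQ/dY = 47.173 − 0.5Y = -20.32700.
η = (dQ/dY)·(Y/Q) = -20.32700 × (135/1846.1050) = -1.486.
η < 0 ⇒ inferior good.

-1.486 (inferior good)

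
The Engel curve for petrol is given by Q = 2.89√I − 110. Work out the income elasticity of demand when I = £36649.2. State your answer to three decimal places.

At I = 36649.2: Q = 443.261.
dQ/dI = 2.89/(2√I) = 0.00754806 at this income.
η = (dQ/dI)·(I/Q) = 0.00754806 × (36649.2/443.261) = 0.624.

0.624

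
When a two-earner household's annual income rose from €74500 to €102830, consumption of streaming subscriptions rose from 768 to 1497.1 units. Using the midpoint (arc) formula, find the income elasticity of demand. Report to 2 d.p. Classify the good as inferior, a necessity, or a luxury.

ΔQ = 1497.1 − 768 = 729.1; midpoint Q̄ = (768 + 1497.1)/2 = 1132.55.
ΔI = 102830 − 74500 = 28330; midpoint Ī = (74500 + 102830)/2 = 88665.
η = (ΔQ/Q̄) ÷ (ΔI/Ī) = (729.1/1132.55) ÷ (28330/88665) = 2.01.
η > 1 ⇒ luxury.

2.01 (luxury)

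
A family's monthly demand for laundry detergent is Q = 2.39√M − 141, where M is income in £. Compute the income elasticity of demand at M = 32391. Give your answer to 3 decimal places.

At M = 32391: Q = 289.140.
dQ/dM = 2.39/(2√M) = 0.00663981 at this income.
η = (dQ/dM)·(M/Q) = 0.00663981 × (32391/289.140) = 0.744.

0.744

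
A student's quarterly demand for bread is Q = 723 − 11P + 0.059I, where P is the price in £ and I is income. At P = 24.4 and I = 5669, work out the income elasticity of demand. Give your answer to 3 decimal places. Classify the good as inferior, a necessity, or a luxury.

0.424 (necessity)

At P = 24.4, I = 5669: Q = 789.071.
Holding P constant, ∂Q/∂I = 0.059.
η_I = (∂Q/∂I)·(I/Q) = 0.059 × (5669/789.071) = 0.424.
Since 0 < η < 1, this is a necessity.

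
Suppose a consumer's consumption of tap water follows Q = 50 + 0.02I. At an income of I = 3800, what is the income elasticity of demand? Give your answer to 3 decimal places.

0.603

At I = 3800: Q = 126.000.
dQ/dI = 0.02.
η = (dQ/dI)·(I/Q) = 0.02 × (3800/126.000) = 0.603.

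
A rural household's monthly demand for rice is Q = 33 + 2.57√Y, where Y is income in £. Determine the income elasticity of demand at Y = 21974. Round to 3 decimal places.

At Y = 21974: Q = 413.967.
dQ/dY = 2.57/(2√Y) = 0.00866859 at this income.
η = (dQ/dY)·(Y/Q) = 0.00866859 × (21974/413.967) = 0.460.

0.460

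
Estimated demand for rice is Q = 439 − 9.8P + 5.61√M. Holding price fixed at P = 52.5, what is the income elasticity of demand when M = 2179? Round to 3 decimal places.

0.703

At P = 52.5, M = 2179: Q = 186.373.
Holding P constant, ∂Q/∂M = 5.61/(2√M) = 0.0600903.
η_M = (∂Q/∂M)·(M/Q) = 0.0600903 × (2179/186.373) = 0.703.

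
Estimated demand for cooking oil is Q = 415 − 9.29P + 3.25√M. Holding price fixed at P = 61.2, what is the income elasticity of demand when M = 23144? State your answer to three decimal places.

At P = 61.2, M = 23144: Q = 340.879.
Holding P constant, ∂Q/∂M = 3.25/(2√M) = 0.0106815.
η_M = (∂Q/∂M)·(M/Q) = 0.0106815 × (23144/340.879) = 0.725.

0.725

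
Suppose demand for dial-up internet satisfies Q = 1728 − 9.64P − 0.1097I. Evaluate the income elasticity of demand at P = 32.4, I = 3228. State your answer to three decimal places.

-0.334

At P = 32.4, I = 3228: Q = 1061.552.
Holding P constant, ∂Q/∂I = −0.1097.
η_I = (∂Q/∂I)·(I/Q) = -0.1097 × (3228/1061.552) = -0.334.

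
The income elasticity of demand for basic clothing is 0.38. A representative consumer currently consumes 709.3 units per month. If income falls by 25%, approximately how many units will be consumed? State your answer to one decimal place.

%ΔQ ≈ η × %ΔI = 0.38 × (-25%) = -9.5%.
New Q ≈ 709.3 × (1 − 0.095) = 641.9.

641.9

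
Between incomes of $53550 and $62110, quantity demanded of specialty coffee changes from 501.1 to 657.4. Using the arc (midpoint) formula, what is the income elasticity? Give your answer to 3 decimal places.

1.823

ΔQ = 657.4 − 501.1 = 156.3; midpoint Q̄ = (501.1 + 657.4)/2 = 579.25.
ΔI = 62110 − 53550 = 8560; midpoint Ī = (53550 + 62110)/2 = 57830.
η = (ΔQ/Q̄) ÷ (ΔI/Ī) = (156.3/579.25) ÷ (8560/57830) = 1.823.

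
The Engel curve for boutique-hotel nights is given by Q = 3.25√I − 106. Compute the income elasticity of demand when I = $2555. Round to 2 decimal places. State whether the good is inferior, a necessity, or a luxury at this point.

At I = 2555: Q = 58.278.
dQ/dI = 3.25/(2√I) = 0.0321483 at this income.
η = (dQ/dI)·(I/Q) = 0.0321483 × (2555/58.278) = 1.41.
Since η > 1, the good is a luxury.

1.41 (luxury)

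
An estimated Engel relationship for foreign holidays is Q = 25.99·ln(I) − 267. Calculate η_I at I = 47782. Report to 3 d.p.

At I = 47782: Q = 13.027.
dQ/dI = 25.99/I = 0.000543929 at this income.
η = (dQ/dI)·(I/Q) = 0.000543929 × (47782/13.027) = 1.995.

1.995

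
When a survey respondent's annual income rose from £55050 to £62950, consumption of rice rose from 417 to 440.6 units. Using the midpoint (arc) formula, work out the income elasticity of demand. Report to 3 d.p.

0.411

ΔQ = 440.6 − 417 = 23.6; midpoint Q̄ = (417 + 440.6)/2 = 428.8.
ΔI = 62950 − 55050 = 7900; midpoint Ī = (55050 + 62950)/2 = 59000.
η = (ΔQ/Q̄) ÷ (ΔI/Ī) = (23.6/428.8) ÷ (7900/59000) = 0.411.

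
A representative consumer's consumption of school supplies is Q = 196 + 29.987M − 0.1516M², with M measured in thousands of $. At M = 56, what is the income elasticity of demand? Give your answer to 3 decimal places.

At M = 56: Q = 1399.8544.
dQ/dM = 29.987 − 0.3032M = 13.00780.
η = (dQ/dM)·(M/Q) = 13.00780 × (56/1399.8544) = 0.520.

0.520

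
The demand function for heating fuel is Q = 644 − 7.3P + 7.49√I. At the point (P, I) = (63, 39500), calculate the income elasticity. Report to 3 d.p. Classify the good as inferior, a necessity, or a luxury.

0.445 (necessity)

At P = 63, I = 39500: Q = 1672.708.
Holding P constant, ∂Q/∂I = 7.49/(2√I) = 0.0188431.
η_I = (∂Q/∂I)·(I/Q) = 0.0188431 × (39500/1672.708) = 0.445.
Since 0 < η < 1, this is a necessity.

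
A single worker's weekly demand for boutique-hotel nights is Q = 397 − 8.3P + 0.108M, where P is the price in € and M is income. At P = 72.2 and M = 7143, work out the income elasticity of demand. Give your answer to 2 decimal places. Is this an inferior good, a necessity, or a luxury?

1.36 (luxury)

At P = 72.2, M = 7143: Q = 569.184.
Holding P constant, ∂Q/∂M = 0.108.
η_M = (∂Q/∂M)·(M/Q) = 0.108 × (7143/569.184) = 1.36.
Since η > 1, this is a luxury.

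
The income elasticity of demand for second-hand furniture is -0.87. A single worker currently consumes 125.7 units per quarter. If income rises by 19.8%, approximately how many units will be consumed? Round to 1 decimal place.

%ΔQ ≈ η × %ΔI = -0.87 × 19.8% = -17.226%.
New Q ≈ 125.7 × (1 − 0.17226) = 104.0.

104.0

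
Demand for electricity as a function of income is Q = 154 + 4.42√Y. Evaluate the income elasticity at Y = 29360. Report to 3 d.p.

At Y = 29360: Q = 911.356.
dQ/dY = 4.42/(2√Y) = 0.0128978 at this income.
η = (dQ/dY)·(Y/Q) = 0.0128978 × (29360/911.356) = 0.416.

0.416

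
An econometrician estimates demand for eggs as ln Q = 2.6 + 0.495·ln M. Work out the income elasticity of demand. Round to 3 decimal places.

0.495

In a log-linear demand, the coefficient on ln M is the income elasticity.
So η = 0.495.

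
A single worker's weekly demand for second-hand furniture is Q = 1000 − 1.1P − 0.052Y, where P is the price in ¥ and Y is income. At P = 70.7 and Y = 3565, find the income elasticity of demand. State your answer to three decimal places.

At P = 70.7, Y = 3565: Q = 736.850.
Holding P constant, ∂Q/∂Y = −0.052.
η_Y = (∂Q/∂Y)·(Y/Q) = -0.052 × (3565/736.850) = -0.252.

-0.252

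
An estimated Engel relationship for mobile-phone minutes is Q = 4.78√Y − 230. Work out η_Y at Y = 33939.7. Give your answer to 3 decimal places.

At Y = 33939.7: Q = 650.607.
dQ/dY = 4.78/(2√Y) = 0.0129731 at this income.
η = (dQ/dY)·(Y/Q) = 0.0129731 × (33939.7/650.607) = 0.677.

0.677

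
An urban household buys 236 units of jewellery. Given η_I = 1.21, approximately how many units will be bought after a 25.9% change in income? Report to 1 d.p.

310.0

%ΔQ ≈ η × %ΔI = 1.21 × 25.9% = 31.339%.
New Q ≈ 236 × (1 + 0.31339) = 310.0.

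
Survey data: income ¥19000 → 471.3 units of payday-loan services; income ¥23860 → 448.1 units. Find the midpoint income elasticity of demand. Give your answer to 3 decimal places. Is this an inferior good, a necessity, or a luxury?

ΔQ = 448.1 − 471.3 = -23.2; midpoint Q̄ = (471.3 + 448.1)/2 = 459.7.
ΔI = 23860 − 19000 = 4860; midpoint Ī = (19000 + 23860)/2 = 21430.
η = (ΔQ/Q̄) ÷ (ΔI/Ī) = (-23.2/459.7) ÷ (4860/21430) = -0.223.
η < 0 ⇒ inferior good.

-0.223 (inferior good)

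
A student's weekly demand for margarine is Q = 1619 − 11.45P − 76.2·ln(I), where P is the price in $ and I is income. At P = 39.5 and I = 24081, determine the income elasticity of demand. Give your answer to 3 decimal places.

-0.191

At P = 39.5, I = 24081: Q = 397.930.
Holding P constant, ∂Q/∂I = -76.2/I = -0.00316432.
η_I = (∂Q/∂I)·(I/Q) = -0.00316432 × (24081/397.930) = -0.191.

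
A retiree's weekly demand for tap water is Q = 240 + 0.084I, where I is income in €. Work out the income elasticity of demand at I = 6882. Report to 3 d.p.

At I = 6882: Q = 818.088.
dQ/dI = 0.084.
η = (dQ/dI)·(I/Q) = 0.084 × (6882/818.088) = 0.707.

0.707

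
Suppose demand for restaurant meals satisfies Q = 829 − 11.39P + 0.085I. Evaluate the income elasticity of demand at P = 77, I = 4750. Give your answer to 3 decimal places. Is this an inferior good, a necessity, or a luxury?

At P = 77, I = 4750: Q = 355.720.
Holding P constant, ∂Q/∂I = 0.085.
η_I = (∂Q/∂I)·(I/Q) = 0.085 × (4750/355.720) = 1.135.
Since η > 1, this is a luxury.

1.135 (luxury)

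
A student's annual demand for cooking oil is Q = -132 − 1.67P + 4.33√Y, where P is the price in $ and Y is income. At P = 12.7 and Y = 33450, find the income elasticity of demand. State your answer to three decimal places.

0.620

At P = 12.7, Y = 33450: Q = 638.719.
Holding P constant, ∂Q/∂Y = 4.33/(2√Y) = 0.0118375.
η_Y = (∂Q/∂Y)·(Y/Q) = 0.0118375 × (33450/638.719) = 0.620.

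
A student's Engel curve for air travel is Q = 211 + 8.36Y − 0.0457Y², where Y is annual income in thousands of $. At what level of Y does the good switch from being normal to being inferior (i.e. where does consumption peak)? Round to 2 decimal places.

dQ/dY = 8.36 − 0.0914Y.
The good is inferior where dQ/dY < 0. Setting dQ/dY = 0 gives Y = 8.36 / 0.0914 = 91.47.

91.47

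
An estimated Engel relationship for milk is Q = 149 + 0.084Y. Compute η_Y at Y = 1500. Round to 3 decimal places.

0.458

At Y = 1500: Q = 275.000.
dQ/dY = 0.084.
η = (dQ/dY)·(Y/Q) = 0.084 × (1500/275.000) = 0.458.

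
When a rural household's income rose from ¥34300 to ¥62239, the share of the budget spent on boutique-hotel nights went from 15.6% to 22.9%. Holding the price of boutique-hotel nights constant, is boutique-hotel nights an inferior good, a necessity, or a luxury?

The budget share rises as income rises, so η > 1.

luxury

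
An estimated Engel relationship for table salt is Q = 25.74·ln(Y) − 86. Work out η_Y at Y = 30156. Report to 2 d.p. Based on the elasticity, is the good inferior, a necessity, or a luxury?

0.14 (necessity)

At Y = 30156: Q = 179.486.
dQ/dY = 25.74/Y = 0.000853561 at this income.
η = (dQ/dY)·(Y/Q) = 0.000853561 × (30156/179.486) = 0.14.
Since 0 < η < 1, the good is a necessity.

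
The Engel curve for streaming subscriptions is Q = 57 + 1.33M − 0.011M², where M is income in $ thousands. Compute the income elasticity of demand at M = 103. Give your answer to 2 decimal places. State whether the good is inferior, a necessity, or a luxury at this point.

-1.25 (inferior good)

At M = 103: Q = 77.2910.
dQ/dM = 1.33 − 0.022M = -0.93600.
η = (dQ/dM)·(M/Q) = -0.93600 × (103/77.2910) = -1.25.
η < 0 ⇒ inferior good.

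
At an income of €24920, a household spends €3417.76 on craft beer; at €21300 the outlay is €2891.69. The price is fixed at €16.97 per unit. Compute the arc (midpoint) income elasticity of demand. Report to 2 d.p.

1.06

With a constant price, Q₁ = 3417.76/16.97 = 201.400 and Q₂ = 2891.69/16.97 = 170.400 (equivalently, work directly with expenditure since P cancels).
Midpoint %ΔQ = (2891.69 − 3417.76)/3154.73 = -0.16676; midpoint %ΔI = (21300 − 24920)/23110 = -0.15664.
η = -0.16676 / -0.15664 = 1.06.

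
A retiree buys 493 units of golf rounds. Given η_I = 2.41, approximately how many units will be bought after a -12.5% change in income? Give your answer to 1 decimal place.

344.5

%ΔQ ≈ η × %ΔI = 2.41 × (-12.5%) = -30.125%.
New Q ≈ 493 × (1 − 0.30125) = 344.5.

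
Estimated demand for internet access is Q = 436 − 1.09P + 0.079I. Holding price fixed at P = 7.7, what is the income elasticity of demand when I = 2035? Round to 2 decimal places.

0.27

At P = 7.7, I = 2035: Q = 588.372.
Holding P constant, ∂Q/∂I = 0.079.
η_I = (∂Q/∂I)·(I/Q) = 0.079 × (2035/588.372) = 0.27.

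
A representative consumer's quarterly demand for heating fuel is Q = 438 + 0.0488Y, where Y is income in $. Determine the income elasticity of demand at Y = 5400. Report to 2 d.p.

0.38

At Y = 5400: Q = 701.520.
dQ/dY = 0.0488.
η = (dQ/dY)·(Y/Q) = 0.0488 × (5400/701.520) = 0.38.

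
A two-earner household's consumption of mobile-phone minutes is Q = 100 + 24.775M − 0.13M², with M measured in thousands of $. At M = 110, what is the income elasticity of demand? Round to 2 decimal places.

At M = 110: Q = 1252.2500.
dQ/dM = 24.775 − 0.26M = -3.82500.
η = (dQ/dM)·(M/Q) = -3.82500 × (110/1252.2500) = -0.34.

-0.34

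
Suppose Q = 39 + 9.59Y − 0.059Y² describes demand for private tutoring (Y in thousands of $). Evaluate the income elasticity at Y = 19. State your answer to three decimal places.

At Y = 19: Q = 199.9110.
dQ/dY = 9.59 − 0.118Y = 7.34800.
η = (dQ/dY)·(Y/Q) = 7.34800 × (19/199.9110) = 0.698.

0.698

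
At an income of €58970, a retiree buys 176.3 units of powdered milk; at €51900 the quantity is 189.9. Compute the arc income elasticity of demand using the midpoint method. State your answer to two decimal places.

-0.58

ΔQ = 189.9 − 176.3 = 13.6; midpoint Q̄ = (176.3 + 189.9)/2 = 183.1.
ΔI = 51900 − 58970 = -7070; midpoint Ī = (58970 + 51900)/2 = 55435.
η = (ΔQ/Q̄) ÷ (ΔI/Ī) = (13.6/183.1) ÷ (-7070/55435) = -0.58.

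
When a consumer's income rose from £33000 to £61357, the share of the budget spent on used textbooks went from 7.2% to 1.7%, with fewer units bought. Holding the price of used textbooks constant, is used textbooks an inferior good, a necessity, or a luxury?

inferior good

Quantity demanded falls as income rises, so η < 0.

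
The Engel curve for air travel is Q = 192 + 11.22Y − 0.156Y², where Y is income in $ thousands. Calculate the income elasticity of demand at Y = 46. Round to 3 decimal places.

-0.381

At Y = 46: Q = 378.0240.
dQ/dY = 11.22 − 0.312Y = -3.13200.
η = (dQ/dY)·(Y/Q) = -3.13200 × (46/378.0240) = -0.381.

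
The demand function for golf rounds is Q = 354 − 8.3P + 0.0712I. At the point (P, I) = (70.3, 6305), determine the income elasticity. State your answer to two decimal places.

2.05

At P = 70.3, I = 6305: Q = 219.426.
Holding P constant, ∂Q/∂I = 0.0712.
η_I = (∂Q/∂I)·(I/Q) = 0.0712 × (6305/219.426) = 2.05.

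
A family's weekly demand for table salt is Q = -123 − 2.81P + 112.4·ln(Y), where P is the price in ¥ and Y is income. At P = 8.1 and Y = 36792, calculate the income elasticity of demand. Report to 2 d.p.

At P = 8.1, Y = 36792: Q = 1035.904.
Holding P constant, ∂Q/∂Y = 112.4/Y = 0.00305501.
η_Y = (∂Q/∂Y)·(Y/Q) = 0.00305501 × (36792/1035.904) = 0.11.

0.11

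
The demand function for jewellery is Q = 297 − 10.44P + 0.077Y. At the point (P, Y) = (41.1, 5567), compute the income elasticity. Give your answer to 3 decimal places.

At P = 41.1, Y = 5567: Q = 296.575.
Holding P constant, ∂Q/∂Y = 0.077.
η_Y = (∂Q/∂Y)·(Y/Q) = 0.077 × (5567/296.575) = 1.445.

1.445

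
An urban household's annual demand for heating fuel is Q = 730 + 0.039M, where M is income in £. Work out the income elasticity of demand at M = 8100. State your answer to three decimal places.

At M = 8100: Q = 1045.900.
dQ/dM = 0.039.
η = (dQ/dM)·(M/Q) = 0.039 × (8100/1045.900) = 0.302.

0.302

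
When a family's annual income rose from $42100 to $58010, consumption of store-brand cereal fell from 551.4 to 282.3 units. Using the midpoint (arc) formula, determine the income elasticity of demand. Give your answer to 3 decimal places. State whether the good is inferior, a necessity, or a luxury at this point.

-2.031 (inferior good)

ΔQ = 282.3 − 551.4 = -269.1; midpoint Q̄ = (551.4 + 282.3)/2 = 416.85.
ΔI = 58010 − 42100 = 15910; midpoint Ī = (42100 + 58010)/2 = 50055.
η = (ΔQ/Q̄) ÷ (ΔI/Ī) = (-269.1/416.85) ÷ (15910/50055) = -2.031.
η < 0 ⇒ inferior good.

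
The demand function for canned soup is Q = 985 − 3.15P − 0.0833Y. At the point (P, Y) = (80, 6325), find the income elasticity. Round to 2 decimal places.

-2.56

At P = 80, Y = 6325: Q = 206.128.
Holding P constant, ∂Q/∂Y = −0.0833.
η_Y = (∂Q/∂Y)·(Y/Q) = -0.0833 × (6325/206.128) = -2.56.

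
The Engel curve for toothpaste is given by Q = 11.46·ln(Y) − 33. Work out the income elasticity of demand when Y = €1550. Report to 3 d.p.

At Y = 1550: Q = 51.185.
dQ/dY = 11.46/Y = 0.00739355 at this income.
η = (dQ/dY)·(Y/Q) = 0.00739355 × (1550/51.185) = 0.224.

0.224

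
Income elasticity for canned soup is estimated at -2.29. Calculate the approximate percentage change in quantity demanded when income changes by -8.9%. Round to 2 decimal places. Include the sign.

%ΔQ ≈ η × %ΔI = -2.29 × (-8.9%) = 20.38%.

20.38%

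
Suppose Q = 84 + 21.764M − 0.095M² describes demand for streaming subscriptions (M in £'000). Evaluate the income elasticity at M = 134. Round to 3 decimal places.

At M = 134: Q = 1294.5560.
dQ/dM = 21.764 − 0.19M = -3.69600.
η = (dQ/dM)·(M/Q) = -3.69600 × (134/1294.5560) = -0.383.

-0.383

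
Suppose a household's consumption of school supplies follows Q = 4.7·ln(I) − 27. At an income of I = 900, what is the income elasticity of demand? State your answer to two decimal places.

At I = 900: Q = 4.971.
dQ/dI = 4.7/I = 0.00522222 at this income.
η = (dQ/dI)·(I/Q) = 0.00522222 × (900/4.971) = 0.95.

0.95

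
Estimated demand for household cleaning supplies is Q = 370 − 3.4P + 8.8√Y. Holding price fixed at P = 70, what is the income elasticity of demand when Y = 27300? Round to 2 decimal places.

At P = 70, Y = 27300: Q = 1585.999.
Holding P constant, ∂Q/∂Y = 8.8/(2√Y) = 0.02663.
η_Y = (∂Q/∂Y)·(Y/Q) = 0.02663 × (27300/1585.999) = 0.46.

0.46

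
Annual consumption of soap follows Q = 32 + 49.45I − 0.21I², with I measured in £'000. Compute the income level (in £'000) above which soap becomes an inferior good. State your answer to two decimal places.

117.74

dQ/dI = 49.45 − 0.42I.
The good is inferior where dQ/dI < 0. Setting dQ/dI = 0 gives I = 49.45 / 0.42 = 117.74.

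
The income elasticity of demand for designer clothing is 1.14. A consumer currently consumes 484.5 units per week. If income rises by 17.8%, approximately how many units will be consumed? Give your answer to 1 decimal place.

%ΔQ ≈ η × %ΔI = 1.14 × 17.8% = 20.292%.
New Q ≈ 484.5 × (1 + 0.20292) = 582.8.

582.8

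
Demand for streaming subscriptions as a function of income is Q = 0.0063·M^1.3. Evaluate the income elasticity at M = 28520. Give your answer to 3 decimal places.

1.300

For Q = A·M^β the income elasticity is constant and equal to β.
Here β = 1.3, so η = 1.300.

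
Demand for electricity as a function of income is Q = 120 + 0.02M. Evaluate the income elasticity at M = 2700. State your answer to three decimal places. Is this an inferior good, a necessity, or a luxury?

At M = 2700: Q = 174.000.
dQ/dM = 0.02.
η = (dQ/dM)·(M/Q) = 0.02 × (2700/174.000) = 0.310.
Since 0 < η < 1, the good is a necessity.

0.310 (necessity)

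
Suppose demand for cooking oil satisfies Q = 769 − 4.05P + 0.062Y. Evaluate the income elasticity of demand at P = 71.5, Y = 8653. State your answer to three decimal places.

0.528

At P = 71.5, Y = 8653: Q = 1015.911.
Holding P constant, ∂Q/∂Y = 0.062.
η_Y = (∂Q/∂Y)·(Y/Q) = 0.062 × (8653/1015.911) = 0.528.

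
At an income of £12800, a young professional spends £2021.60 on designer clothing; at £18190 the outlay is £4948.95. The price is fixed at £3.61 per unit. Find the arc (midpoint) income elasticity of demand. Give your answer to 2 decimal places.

2.41

With a constant price, Q₁ = 2021.60/3.61 = 560.000 and Q₂ = 4948.95/3.61 = 1370.900 (equivalently, work directly with expenditure since P cancels).
Midpoint %ΔQ = (4948.95 − 2021.60)/3485.27 = 0.83992; midpoint %ΔI = (18190 − 12800)/15495 = 0.34785.
η = 0.83992 / 0.34785 = 2.41.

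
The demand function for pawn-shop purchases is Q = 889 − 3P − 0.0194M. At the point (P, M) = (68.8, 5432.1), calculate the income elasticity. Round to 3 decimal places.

At P = 68.8, M = 5432.1: Q = 577.217.
Holding P constant, ∂Q/∂M = −0.0194.
η_M = (∂Q/∂M)·(M/Q) = -0.0194 × (5432.1/577.217) = -0.183.

-0.183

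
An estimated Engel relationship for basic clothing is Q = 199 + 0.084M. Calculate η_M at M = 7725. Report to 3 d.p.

0.765

At M = 7725: Q = 847.900.
dQ/dM = 0.084.
η = (dQ/dM)·(M/Q) = 0.084 × (7725/847.900) = 0.765.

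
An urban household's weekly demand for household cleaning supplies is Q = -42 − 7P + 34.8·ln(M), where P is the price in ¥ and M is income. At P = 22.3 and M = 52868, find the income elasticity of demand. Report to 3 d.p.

0.193

At P = 22.3, M = 52868: Q = 180.369.
Holding P constant, ∂Q/∂M = 34.8/M = 0.000658243.
η_M = (∂Q/∂M)·(M/Q) = 0.000658243 × (52868/180.369) = 0.193.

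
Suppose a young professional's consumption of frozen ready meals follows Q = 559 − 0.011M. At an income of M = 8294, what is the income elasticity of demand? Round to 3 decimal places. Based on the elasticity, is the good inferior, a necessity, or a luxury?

-0.195 (inferior good)

At M = 8294: Q = 467.766.
dQ/dM = −0.011.
η = (dQ/dM)·(M/Q) = -0.011 × (8294/467.766) = -0.195.
Since η < 0, the good is an inferior good.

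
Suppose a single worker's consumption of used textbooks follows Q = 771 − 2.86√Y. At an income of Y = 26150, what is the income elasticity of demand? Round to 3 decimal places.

At Y = 26150: Q = 308.510.
dQ/dY = -2.86/(2√Y) = -0.00884301 at this income.
η = (dQ/dY)·(Y/Q) = -0.00884301 × (26150/308.510) = -0.750.

-0.750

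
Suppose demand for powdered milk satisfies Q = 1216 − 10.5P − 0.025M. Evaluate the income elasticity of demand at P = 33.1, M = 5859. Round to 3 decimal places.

-0.203

At P = 33.1, M = 5859: Q = 721.975.
Holding P constant, ∂Q/∂M = −0.025.
η_M = (∂Q/∂M)·(M/Q) = -0.025 × (5859/721.975) = -0.203.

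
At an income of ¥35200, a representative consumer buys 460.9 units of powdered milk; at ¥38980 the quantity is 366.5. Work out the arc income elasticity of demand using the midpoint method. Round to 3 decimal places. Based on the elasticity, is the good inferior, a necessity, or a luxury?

-2.239 (inferior good)

ΔQ = 366.5 − 460.9 = -94.4; midpoint Q̄ = (460.9 + 366.5)/2 = 413.7.
ΔI = 38980 − 35200 = 3780; midpoint Ī = (35200 + 38980)/2 = 37090.
η = (ΔQ/Q̄) ÷ (ΔI/Ī) = (-94.4/413.7) ÷ (3780/37090) = -2.239.
η < 0 ⇒ inferior good.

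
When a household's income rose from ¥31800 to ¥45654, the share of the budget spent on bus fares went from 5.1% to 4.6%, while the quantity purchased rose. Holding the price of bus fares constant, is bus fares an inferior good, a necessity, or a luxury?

Quantity rises but the budget share falls as income rises, so 0 < η < 1.

necessity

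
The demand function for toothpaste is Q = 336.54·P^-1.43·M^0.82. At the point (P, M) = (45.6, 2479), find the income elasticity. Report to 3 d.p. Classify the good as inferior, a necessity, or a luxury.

0.820 (necessity)

For a multiplicative demand Q = A·P^α·M^β, the income elasticity is β everywhere.
Here β = 0.82, so η = 0.820.
Since 0 < η < 1, this is a necessity.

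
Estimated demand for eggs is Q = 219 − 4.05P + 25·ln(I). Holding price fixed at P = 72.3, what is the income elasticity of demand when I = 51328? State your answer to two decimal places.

0.13

At P = 72.3, I = 51328: Q = 197.335.
Holding P constant, ∂Q/∂I = 25/I = 0.000487064.
η_I = (∂Q/∂I)·(I/Q) = 0.000487064 × (51328/197.335) = 0.13.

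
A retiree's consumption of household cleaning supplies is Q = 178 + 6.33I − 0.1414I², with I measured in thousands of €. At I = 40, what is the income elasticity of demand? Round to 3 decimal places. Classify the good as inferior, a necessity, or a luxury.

-0.972 (inferior good)

At I = 40: Q = 204.9600.
dQ/dI = 6.33 − 0.2828I = -4.98200.
η = (dQ/dI)·(I/Q) = -4.98200 × (40/204.9600) = -0.972.
η < 0 ⇒ inferior good.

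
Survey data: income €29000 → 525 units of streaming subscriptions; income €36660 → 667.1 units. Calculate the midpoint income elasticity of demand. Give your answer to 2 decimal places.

ΔQ = 667.1 − 525 = 142.1; midpoint Q̄ = (525 + 667.1)/2 = 596.05.
ΔI = 36660 − 29000 = 7660; midpoint Ī = (29000 + 36660)/2 = 32830.
η = (ΔQ/Q̄) ÷ (ΔI/Ī) = (142.1/596.05) ÷ (7660/32830) = 1.02.

1.02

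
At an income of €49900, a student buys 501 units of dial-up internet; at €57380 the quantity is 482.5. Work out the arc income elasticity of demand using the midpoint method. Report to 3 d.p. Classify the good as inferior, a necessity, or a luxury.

-0.270 (inferior good)

ΔQ = 482.5 − 501 = -18.5; midpoint Q̄ = (501 + 482.5)/2 = 491.75.
ΔI = 57380 − 49900 = 7480; midpoint Ī = (49900 + 57380)/2 = 53640.
η = (ΔQ/Q̄) ÷ (ΔI/Ī) = (-18.5/491.75) ÷ (7480/53640) = -0.270.
η < 0 ⇒ inferior good.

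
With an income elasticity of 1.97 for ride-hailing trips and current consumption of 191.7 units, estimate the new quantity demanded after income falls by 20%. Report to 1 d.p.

116.2

%ΔQ ≈ η × %ΔI = 1.97 × (-20%) = -39.4%.
New Q ≈ 191.7 × (1 − 0.394) = 116.2.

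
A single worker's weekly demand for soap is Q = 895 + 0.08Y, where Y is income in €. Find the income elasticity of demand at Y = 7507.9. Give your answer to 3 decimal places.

0.402

At Y = 7507.9: Q = 1495.632.
dQ/dY = 0.08.
η = (dQ/dY)·(Y/Q) = 0.08 × (7507.9/1495.632) = 0.402.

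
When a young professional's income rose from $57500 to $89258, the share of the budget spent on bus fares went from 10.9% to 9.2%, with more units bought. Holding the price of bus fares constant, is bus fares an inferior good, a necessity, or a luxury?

necessity

Quantity rises but the budget share falls as income rises, so 0 < η < 1.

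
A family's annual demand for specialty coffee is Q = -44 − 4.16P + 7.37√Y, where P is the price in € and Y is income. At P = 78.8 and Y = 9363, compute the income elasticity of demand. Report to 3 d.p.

At P = 78.8, Y = 9363: Q = 341.332.
Holding P constant, ∂Q/∂Y = 7.37/(2√Y) = 0.0380829.
η_Y = (∂Q/∂Y)·(Y/Q) = 0.0380829 × (9363/341.332) = 1.045.

1.045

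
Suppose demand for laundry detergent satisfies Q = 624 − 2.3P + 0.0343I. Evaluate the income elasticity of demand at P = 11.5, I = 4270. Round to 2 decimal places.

At P = 11.5, I = 4270: Q = 744.011.
Holding P constant, ∂Q/∂I = 0.0343.
η_I = (∂Q/∂I)·(I/Q) = 0.0343 × (4270/744.011) = 0.20.

0.20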